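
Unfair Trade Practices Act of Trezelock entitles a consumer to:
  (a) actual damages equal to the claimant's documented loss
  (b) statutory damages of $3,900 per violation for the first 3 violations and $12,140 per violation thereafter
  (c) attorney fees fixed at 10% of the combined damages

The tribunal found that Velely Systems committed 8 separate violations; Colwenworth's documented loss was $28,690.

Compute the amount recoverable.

First 3 violations: 3 × $3,900 = $11,700
Remaining violations: (8 − 3) × $12,140 = $60,700
Statutory damages: $11,700 + $60,700 = $72,400
Combined damages: $28,690 + $72,400 = $101,090
Attorney fees: 10% of $101,090 = $10,109
Total recovery: $101,090 + $10,109 = $111,199

$111,199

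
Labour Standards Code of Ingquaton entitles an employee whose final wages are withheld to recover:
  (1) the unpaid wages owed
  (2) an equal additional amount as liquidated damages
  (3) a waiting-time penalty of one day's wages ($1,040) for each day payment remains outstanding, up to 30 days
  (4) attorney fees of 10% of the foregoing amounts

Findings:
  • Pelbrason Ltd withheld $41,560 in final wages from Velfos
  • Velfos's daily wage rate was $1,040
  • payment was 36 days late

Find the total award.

Liquidated damages (equal amount): $41,560
Penalty days: min(36, 30) = 30
Waiting-time penalty: 30 × $1,040 = $31,200
Subtotal: $41,560 + $41,560 + $31,200 = $114,320
Attorney fees: 10% of $114,320 = $11,432
Total award: $114,320 + $11,432 = $125,752

$125,752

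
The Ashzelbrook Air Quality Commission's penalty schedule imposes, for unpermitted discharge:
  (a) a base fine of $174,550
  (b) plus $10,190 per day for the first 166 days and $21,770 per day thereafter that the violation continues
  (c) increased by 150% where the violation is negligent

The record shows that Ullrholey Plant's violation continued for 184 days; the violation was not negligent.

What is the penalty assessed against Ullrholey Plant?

$2,257,950

First 166 days: 166 × $10,190 = $1,691,540
Remaining days: (184 − 166) × $21,770 = $391,860
Per-day component: $1,691,540 + $391,860 = $2,083,400
Base plus per-day: $174,550 + $2,083,400 = $2,257,950
The violation was not negligent: no 150% increase.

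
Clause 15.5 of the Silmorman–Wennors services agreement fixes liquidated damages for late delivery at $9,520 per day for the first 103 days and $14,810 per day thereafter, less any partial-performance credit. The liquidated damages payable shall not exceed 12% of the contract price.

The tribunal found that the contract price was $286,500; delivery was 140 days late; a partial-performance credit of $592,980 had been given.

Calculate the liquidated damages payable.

$34,380

First 103 days: 103 × $9,520 = $980,560
Remaining days: (140 − 103) × $14,810 = $547,970
Accrued per-day damages: $980,560 + $547,970 = $1,528,530
Less partial-performance credit: $1,528,530 − $592,980 = $935,550
Cap: 12% of $286,500 = $34,380
Cap at $34,380: $935,550 exceeds the cap → $34,380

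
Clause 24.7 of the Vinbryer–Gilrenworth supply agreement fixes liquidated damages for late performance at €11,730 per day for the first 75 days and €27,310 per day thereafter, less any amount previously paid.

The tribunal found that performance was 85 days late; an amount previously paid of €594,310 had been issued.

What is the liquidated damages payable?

First 75 days: 75 × €11,730 = €879,750
Remaining days: (85 − 75) × €27,310 = €273,100
Accrued per-day damages: €879,750 + €273,100 = €1,152,850
Less amount previously paid: €1,152,850 − €594,310 = €558,540

€558,540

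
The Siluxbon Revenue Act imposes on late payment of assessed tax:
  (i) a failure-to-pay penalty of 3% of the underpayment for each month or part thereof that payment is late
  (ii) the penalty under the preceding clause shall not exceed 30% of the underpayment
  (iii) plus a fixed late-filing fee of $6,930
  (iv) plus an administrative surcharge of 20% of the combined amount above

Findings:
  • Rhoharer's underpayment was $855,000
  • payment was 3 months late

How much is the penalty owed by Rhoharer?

Accrued rate: 3% × 3 = 9%, capped at 30% → 9%
Failure-to-pay penalty: 9% of $855,000 = $76,950
Penalty before surcharge: $76,950 + $6,930 = $83,880
Administrative surcharge: 20% of $83,880 = $16,776
Total penalty: $83,880 + $16,776 = $100,656

$100,656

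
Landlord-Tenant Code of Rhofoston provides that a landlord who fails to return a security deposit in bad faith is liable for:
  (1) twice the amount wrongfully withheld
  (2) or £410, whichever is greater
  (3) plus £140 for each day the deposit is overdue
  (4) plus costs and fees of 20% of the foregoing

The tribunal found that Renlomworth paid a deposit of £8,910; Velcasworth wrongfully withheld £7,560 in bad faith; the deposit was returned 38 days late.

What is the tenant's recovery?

Doubled: 2 × £7,560 = £15,120
Minimum £410: £15,120 meets the minimum, no increase.
Late-return penalty: 38 × £140 = £5,320
Damages plus late penalty: £15,120 + £5,320 = £20,440
Costs and fees: 20% of £20,440 = £4,088
Total recovery: £20,440 + £4,088 = £24,528

£24,528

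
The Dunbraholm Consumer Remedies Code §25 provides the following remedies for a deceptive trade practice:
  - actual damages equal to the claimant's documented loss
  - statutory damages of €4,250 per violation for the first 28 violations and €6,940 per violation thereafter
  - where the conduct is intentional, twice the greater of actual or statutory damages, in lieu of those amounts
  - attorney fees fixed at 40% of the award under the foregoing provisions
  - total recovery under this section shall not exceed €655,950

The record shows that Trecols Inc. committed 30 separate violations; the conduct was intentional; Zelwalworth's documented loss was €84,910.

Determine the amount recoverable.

€372,064

First 28 violations: 28 × €4,250 = €119,000
Remaining violations: (30 − 28) × €6,940 = €13,880
Statutory damages: €119,000 + €13,880 = €132,880
Greater of actual damages (€84,910) or statutory damages (€132,880): €132,880
Doubled: 2 × €132,880 = €265,760
Attorney fees: 40% of €265,760 = €106,304
Total before cap: €265,760 + €106,304 = €372,064
Cap at €655,950: €372,064 is within the cap, no reduction.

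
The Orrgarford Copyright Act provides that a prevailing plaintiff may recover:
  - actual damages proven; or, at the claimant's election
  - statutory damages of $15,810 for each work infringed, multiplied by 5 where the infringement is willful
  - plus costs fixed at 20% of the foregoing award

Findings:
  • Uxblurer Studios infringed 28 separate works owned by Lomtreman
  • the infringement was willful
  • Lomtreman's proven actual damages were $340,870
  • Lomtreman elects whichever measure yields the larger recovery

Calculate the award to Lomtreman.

$2,656,080

Statutory damages: 28 × $15,810 = $442,680
Multiplied by 5: 5 × $442,680 = $2,213,400
Greater of actual damages ($340,870) or enhanced statutory damages ($2,213,400): $2,213,400
Costs: 20% of $2,213,400 = $442,680
Award plus costs: $2,213,400 + $442,680 = $2,656,080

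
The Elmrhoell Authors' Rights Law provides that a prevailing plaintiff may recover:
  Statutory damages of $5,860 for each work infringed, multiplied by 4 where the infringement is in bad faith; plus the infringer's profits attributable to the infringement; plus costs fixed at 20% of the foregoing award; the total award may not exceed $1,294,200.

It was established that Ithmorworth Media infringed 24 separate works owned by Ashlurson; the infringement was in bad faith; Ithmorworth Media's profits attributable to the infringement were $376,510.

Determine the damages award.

Award: $1,126,884

Statutory damages: 24 × $5,860 = $140,640
Multiplied by 4: 4 × $140,640 = $562,560
Combined award: $562,560 + $376,510 = $939,070
Costs: 20% of $939,070 = $187,814
Award plus costs: $939,070 + $187,814 = $1,126,884
Cap at $1,294,200: $1,126,884 is within the cap, no reduction.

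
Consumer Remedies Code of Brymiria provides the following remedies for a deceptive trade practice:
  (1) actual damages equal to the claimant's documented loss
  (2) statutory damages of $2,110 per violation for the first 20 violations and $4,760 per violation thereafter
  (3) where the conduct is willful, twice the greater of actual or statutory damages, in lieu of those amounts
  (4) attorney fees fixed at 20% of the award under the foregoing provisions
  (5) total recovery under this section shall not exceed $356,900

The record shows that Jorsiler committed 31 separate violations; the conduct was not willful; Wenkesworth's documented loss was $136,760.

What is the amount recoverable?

$277,584

First 20 violations: 20 × $2,110 = $42,200
Remaining violations: (31 − 20) × $4,760 = $52,360
Statutory damages: $42,200 + $52,360 = $94,560
Conduct not willful: the in-lieu enhancement does not apply.
Actual plus statutory damages: $136,760 + $94,560 = $231,320
Attorney fees: 20% of $231,320 = $46,264
Total before cap: $231,320 + $46,264 = $277,584
Cap at $356,900: $277,584 is within the cap, no reduction.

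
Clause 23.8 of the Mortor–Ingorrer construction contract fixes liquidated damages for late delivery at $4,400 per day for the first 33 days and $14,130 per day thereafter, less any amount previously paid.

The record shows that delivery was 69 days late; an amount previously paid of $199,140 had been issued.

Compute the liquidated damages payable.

$454,740

First 33 days: 33 × $4,400 = $145,200
Remaining days: (69 − 33) × $14,130 = $508,680
Accrued per-day damages: $145,200 + $508,680 = $653,880
Less amount previously paid: $653,880 − $199,140 = $454,740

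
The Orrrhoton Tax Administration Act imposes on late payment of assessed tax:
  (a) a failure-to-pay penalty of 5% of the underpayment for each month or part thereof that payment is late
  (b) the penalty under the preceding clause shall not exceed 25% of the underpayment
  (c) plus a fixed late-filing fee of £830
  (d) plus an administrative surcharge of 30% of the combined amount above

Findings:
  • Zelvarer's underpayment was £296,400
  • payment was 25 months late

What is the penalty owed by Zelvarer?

Accrued rate: 5% × 25 = 125%, capped at 25% → 25%
Failure-to-pay penalty: 25% of £296,400 = £74,100
Penalty before surcharge: £74,100 + £830 = £74,930
Administrative surcharge: 30% of £74,930 = £22,479
Total penalty: £74,930 + £22,479 = £97,409

Penalty: £97,409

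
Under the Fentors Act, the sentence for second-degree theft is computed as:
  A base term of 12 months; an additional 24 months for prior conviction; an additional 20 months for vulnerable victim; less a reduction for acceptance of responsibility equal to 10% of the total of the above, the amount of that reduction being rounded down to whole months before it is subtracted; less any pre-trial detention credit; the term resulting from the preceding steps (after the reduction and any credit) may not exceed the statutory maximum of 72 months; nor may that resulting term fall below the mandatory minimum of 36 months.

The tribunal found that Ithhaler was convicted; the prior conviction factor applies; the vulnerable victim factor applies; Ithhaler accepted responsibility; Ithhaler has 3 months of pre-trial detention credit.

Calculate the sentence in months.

Prior conviction enhancement: +24 months
Vulnerable victim enhancement: +20 months
Adjusted term: 12 months + 24 months + 20 months = 56 months
Acceptance of responsibility reduction: 10% of 56 months = 5 months (rounded down)
After reduction: 56 − 5 = 51 months
Less pre-trial detention credit: 51 months − 3 months = 48 months
Cap at 72 months: 48 months is within the cap, no reduction.
Minimum 36 months: 48 months meets the minimum, no increase.

48 months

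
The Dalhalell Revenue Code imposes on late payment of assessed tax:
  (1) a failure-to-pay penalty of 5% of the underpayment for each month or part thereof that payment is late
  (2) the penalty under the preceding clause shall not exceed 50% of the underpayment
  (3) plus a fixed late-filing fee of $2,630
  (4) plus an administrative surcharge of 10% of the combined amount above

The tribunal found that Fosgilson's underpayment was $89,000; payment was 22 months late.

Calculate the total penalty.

Penalty: $51,843

Accrued rate: 5% × 22 = 110%, capped at 50% → 50%
Failure-to-pay penalty: 50% of $89,000 = $44,500
Penalty before surcharge: $44,500 + $2,630 = $47,130
Administrative surcharge: 10% of $47,130 = $4,713
Total penalty: $47,130 + $4,713 = $51,843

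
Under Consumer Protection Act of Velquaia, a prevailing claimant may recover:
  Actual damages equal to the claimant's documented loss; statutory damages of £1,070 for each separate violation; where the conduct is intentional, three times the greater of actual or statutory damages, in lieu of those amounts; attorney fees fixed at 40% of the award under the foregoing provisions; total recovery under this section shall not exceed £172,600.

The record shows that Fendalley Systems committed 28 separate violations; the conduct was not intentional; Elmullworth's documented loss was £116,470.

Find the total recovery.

£172,600

Statutory damages: 28 × £1,070 = £29,960
Conduct not intentional: the in-lieu enhancement does not apply.
Actual plus statutory damages: £116,470 + £29,960 = £146,430
Attorney fees: 40% of £146,430 = £58,572
Total before cap: £146,430 + £58,572 = £205,002
Cap at £172,600: £205,002 exceeds the cap → £172,600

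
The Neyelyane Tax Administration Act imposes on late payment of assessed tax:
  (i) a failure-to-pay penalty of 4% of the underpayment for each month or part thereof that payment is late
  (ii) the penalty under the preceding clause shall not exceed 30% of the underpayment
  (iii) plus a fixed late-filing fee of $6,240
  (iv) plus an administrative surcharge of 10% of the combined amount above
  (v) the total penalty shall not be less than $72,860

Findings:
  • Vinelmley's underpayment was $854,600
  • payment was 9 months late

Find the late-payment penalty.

Accrued rate: 4% × 9 = 36%, capped at 30% → 30%
Failure-to-pay penalty: 30% of $854,600 = $256,380
Penalty before surcharge: $256,380 + $6,240 = $262,620
Administrative surcharge: 10% of $262,620 = $26,262
Total penalty: $262,620 + $26,262 = $288,882
Minimum $72,860: $288,882 meets the minimum, no increase.

$288,882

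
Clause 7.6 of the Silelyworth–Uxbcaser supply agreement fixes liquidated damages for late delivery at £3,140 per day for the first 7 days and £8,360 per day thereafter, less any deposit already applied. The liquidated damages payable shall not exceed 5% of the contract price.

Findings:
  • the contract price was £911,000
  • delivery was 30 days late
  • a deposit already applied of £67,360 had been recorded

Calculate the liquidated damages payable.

Liquidated damages: £45,550

First 7 days: 7 × £3,140 = £21,980
Remaining days: (30 − 7) × £8,360 = £192,280
Accrued per-day damages: £21,980 + £192,280 = £214,260
Less deposit already applied: £214,260 − £67,360 = £146,900
Cap: 5% of £911,000 = £45,550
Cap at £45,550: £146,900 exceeds the cap → £45,550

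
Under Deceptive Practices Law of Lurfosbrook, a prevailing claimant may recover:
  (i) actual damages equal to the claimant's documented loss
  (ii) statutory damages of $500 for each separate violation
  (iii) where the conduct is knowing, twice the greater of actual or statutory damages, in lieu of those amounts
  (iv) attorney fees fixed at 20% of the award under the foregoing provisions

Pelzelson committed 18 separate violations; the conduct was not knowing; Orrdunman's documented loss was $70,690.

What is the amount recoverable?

Total recovery: $95,628

Statutory damages: 18 × $500 = $9,000
Conduct not knowing: the in-lieu enhancement does not apply.
Actual plus statutory damages: $70,690 + $9,000 = $79,690
Attorney fees: 20% of $79,690 = $15,938
Total recovery: $79,690 + $15,938 = $95,628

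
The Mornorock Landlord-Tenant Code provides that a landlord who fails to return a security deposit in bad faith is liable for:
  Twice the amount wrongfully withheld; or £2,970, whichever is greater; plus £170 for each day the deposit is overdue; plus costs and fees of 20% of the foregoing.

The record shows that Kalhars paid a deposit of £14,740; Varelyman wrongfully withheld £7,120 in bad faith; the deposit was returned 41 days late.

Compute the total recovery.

Doubled: 2 × £7,120 = £14,240
Minimum £2,970: £14,240 meets the minimum, no increase.
Late-return penalty: 41 × £170 = £6,970
Damages plus late penalty: £14,240 + £6,970 = £21,210
Costs and fees: 20% of £21,210 = £4,242
Total recovery: £21,210 + £4,242 = £25,452

£25,452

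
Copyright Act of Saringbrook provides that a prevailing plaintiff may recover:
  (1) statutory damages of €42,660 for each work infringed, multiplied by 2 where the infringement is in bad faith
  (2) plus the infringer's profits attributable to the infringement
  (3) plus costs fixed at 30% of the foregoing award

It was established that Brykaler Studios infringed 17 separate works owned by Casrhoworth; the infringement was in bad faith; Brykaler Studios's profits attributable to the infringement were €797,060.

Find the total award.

€2,921,750

Statutory damages: 17 × €42,660 = €725,220
Doubled: 2 × €725,220 = €1,450,440
Combined award: €1,450,440 + €797,060 = €2,247,500
Costs: 30% of €2,247,500 = €674,250
Award plus costs: €2,247,500 + €674,250 = €2,921,750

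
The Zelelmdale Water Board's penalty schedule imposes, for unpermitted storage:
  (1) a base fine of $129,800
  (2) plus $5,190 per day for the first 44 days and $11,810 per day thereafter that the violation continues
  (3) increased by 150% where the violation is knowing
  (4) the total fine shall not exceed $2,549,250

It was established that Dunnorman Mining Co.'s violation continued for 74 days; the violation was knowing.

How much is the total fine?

First 44 days: 44 × $5,190 = $228,360
Remaining days: (74 − 44) × $11,810 = $354,300
Per-day component: $228,360 + $354,300 = $582,660
Base plus per-day: $129,800 + $582,660 = $712,460
Enhancement: 150% of $712,460 = $1,068,690
Enhanced fine: $712,460 + $1,068,690 = $1,781,150
Cap at $2,549,250: $1,781,150 is within the cap, no reduction.

Civil penalty: $1,781,150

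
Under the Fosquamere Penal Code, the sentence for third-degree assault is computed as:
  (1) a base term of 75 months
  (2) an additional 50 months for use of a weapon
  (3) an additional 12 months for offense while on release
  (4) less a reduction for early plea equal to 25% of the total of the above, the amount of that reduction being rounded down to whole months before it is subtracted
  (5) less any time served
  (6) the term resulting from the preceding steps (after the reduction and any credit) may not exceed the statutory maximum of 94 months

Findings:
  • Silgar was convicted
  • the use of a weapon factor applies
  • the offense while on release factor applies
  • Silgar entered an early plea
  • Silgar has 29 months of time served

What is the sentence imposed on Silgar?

74 months

Use of a weapon enhancement: +50 months
Offense while on release enhancement: +12 months
Adjusted term: 75 months + 50 months + 12 months = 137 months
Early plea reduction: 25% of 137 months = 34 months (rounded down)
After reduction: 137 − 34 = 103 months
Less time served: 103 months − 29 months = 74 months
Cap at 94 months: 74 months is within the cap, no reduction.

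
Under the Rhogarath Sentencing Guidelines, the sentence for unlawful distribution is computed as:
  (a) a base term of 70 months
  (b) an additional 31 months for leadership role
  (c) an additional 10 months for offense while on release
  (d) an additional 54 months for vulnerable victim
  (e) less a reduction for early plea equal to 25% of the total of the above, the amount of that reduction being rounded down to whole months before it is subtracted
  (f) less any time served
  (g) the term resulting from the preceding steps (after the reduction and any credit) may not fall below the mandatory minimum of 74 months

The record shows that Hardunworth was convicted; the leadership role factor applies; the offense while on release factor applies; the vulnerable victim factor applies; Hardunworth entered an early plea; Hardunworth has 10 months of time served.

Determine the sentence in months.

Leadership role enhancement: +31 months
Offense while on release enhancement: +10 months
Vulnerable victim enhancement: +54 months
Adjusted term: 70 months + 31 months + 10 months + 54 months = 165 months
Early plea reduction: 25% of 165 months = 41 months (rounded down)
After reduction: 165 − 41 = 124 months
Less time served: 124 months − 10 months = 114 months
Minimum 74 months: 114 months meets the minimum, no increase.

Sentence: 114 months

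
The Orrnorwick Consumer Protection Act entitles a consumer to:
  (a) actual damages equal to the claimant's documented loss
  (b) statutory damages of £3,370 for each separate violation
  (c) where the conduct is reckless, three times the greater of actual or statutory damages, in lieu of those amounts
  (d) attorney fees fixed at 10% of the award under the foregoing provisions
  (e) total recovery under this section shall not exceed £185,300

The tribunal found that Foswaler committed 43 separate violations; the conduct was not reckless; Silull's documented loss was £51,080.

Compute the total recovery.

£185,300

Statutory damages: 43 × £3,370 = £144,910
Conduct not reckless: the in-lieu enhancement does not apply.
Actual plus statutory damages: £51,080 + £144,910 = £195,990
Attorney fees: 10% of £195,990 = £19,599
Total before cap: £195,990 + £19,599 = £215,589
Cap at £185,300: £215,589 exceeds the cap → £185,300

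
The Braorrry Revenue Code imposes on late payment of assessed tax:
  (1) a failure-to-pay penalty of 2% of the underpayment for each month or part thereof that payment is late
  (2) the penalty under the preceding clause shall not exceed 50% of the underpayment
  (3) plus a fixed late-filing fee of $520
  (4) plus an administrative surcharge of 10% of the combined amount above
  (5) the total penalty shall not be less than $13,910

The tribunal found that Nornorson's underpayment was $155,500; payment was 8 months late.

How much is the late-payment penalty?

$27,940

Accrued rate: 2% × 8 = 16%, capped at 50% → 16%
Failure-to-pay penalty: 16% of $155,500 = $24,880
Penalty before surcharge: $24,880 + $520 = $25,400
Administrative surcharge: 10% of $25,400 = $2,540
Total penalty: $25,400 + $2,540 = $27,940
Minimum $13,910: $27,940 meets the minimum, no increase.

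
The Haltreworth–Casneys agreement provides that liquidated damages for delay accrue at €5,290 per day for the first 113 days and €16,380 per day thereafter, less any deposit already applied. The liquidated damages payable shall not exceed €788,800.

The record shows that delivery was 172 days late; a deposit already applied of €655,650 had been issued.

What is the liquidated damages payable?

€788,800

First 113 days: 113 × €5,290 = €597,770
Remaining days: (172 − 113) × €16,380 = €966,420
Accrued per-day damages: €597,770 + €966,420 = €1,564,190
Less deposit already applied: €1,564,190 − €655,650 = €908,540
Cap at €788,800: €908,540 exceeds the cap → €788,800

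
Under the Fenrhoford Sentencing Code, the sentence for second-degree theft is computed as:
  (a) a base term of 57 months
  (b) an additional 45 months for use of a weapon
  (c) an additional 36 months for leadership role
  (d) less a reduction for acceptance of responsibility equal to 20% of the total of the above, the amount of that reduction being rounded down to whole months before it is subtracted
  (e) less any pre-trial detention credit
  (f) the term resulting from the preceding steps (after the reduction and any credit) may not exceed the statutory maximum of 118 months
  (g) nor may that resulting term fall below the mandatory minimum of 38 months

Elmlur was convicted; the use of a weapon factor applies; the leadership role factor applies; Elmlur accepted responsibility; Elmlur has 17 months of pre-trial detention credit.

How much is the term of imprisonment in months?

94 months

Use of a weapon enhancement: +45 months
Leadership role enhancement: +36 months
Adjusted term: 57 months + 45 months + 36 months = 138 months
Acceptance of responsibility reduction: 20% of 138 months = 27 months (rounded down)
After reduction: 138 − 27 = 111 months
Less pre-trial detention credit: 111 months − 17 months = 94 months
Cap at 118 months: 94 months is within the cap, no reduction.
Minimum 38 months: 94 months meets the minimum, no increase.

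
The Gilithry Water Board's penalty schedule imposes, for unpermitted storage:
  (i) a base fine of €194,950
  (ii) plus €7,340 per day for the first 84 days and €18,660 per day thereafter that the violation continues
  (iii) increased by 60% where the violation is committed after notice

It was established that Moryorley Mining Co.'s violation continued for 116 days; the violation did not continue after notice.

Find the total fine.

€1,408,630

First 84 days: 84 × €7,340 = €616,560
Remaining days: (116 − 84) × €18,660 = €597,120
Per-day component: €616,560 + €597,120 = €1,213,680
Base plus per-day: €194,950 + €1,213,680 = €1,408,630
The violation did not continue after notice: no 60% increase.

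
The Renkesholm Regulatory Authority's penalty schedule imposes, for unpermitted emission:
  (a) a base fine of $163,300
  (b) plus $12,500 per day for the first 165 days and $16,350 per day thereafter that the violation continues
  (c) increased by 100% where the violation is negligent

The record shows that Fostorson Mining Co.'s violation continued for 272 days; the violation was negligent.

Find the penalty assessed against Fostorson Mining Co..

$7,950,500

First 165 days: 165 × $12,500 = $2,062,500
Remaining days: (272 − 165) × $16,350 = $1,749,450
Per-day component: $2,062,500 + $1,749,450 = $3,811,950
Base plus per-day: $163,300 + $3,811,950 = $3,975,250
Enhancement: 100% of $3,975,250 = $3,975,250
Enhanced fine: $3,975,250 + $3,975,250 = $7,950,500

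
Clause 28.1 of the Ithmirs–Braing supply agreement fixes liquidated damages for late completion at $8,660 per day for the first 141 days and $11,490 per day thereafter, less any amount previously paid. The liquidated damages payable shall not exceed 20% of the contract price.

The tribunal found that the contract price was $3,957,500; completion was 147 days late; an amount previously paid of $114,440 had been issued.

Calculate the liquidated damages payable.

First 141 days: 141 × $8,660 = $1,221,060
Remaining days: (147 − 141) × $11,490 = $68,940
Accrued per-day damages: $1,221,060 + $68,940 = $1,290,000
Less amount previously paid: $1,290,000 − $114,440 = $1,175,560
Cap: 20% of $3,957,500 = $791,500
Cap at $791,500: $1,175,560 exceeds the cap → $791,500

$791,500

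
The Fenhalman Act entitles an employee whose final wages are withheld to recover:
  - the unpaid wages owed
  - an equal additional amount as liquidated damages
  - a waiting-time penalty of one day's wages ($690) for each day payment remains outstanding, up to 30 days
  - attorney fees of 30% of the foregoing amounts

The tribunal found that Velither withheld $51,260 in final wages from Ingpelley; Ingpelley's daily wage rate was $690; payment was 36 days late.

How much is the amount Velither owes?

$160,186

Liquidated damages (equal amount): $51,260
Penalty days: min(36, 30) = 30
Waiting-time penalty: 30 × $690 = $20,700
Subtotal: $51,260 + $51,260 + $20,700 = $123,220
Attorney fees: 30% of $123,220 = $36,966
Total award: $123,220 + $36,966 = $160,186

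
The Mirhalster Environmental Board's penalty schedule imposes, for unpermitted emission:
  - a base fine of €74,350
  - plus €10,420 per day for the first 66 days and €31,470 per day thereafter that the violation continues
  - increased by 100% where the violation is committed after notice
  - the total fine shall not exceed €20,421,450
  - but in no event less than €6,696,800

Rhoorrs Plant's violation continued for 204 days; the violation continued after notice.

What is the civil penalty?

First 66 days: 66 × €10,420 = €687,720
Remaining days: (204 − 66) × €31,470 = €4,342,860
Per-day component: €687,720 + €4,342,860 = €5,030,580
Base plus per-day: €74,350 + €5,030,580 = €5,104,930
Enhancement: 100% of €5,104,930 = €5,104,930
Enhanced fine: €5,104,930 + €5,104,930 = €10,209,860
Cap at €20,421,450: €10,209,860 is within the cap, no reduction.
Minimum €6,696,800: €10,209,860 meets the minimum, no increase.

Civil penalty: €10,209,860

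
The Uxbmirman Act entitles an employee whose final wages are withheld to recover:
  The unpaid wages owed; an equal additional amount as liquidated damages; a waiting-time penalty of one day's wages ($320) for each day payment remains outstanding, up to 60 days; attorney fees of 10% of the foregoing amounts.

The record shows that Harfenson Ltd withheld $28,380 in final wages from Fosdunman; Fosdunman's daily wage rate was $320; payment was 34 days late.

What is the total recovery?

Liquidated damages (equal amount): $28,380
Penalty days: min(34, 60) = 34
Waiting-time penalty: 34 × $320 = $10,880
Subtotal: $28,380 + $28,380 + $10,880 = $67,640
Attorney fees: 10% of $67,640 = $6,764
Total award: $67,640 + $6,764 = $74,404

$74,404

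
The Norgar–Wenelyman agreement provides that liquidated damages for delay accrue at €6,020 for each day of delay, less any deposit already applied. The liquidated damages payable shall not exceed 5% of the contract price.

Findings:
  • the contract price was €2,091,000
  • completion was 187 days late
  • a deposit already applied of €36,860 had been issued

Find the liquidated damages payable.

€104,550

Per-day damages: 187 × €6,020 = €1,125,740
Less deposit already applied: €1,125,740 − €36,860 = €1,088,880
Cap: 5% of €2,091,000 = €104,550
Cap at €104,550: €1,088,880 exceeds the cap → €104,550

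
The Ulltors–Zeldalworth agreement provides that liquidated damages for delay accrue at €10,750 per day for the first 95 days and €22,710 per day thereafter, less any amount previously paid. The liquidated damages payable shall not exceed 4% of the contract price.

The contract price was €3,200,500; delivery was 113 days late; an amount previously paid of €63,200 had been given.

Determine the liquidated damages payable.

€128,020

First 95 days: 95 × €10,750 = €1,021,250
Remaining days: (113 − 95) × €22,710 = €408,780
Accrued per-day damages: €1,021,250 + €408,780 = €1,430,030
Less amount previously paid: €1,430,030 − €63,200 = €1,366,830
Cap: 4% of €3,200,500 = €128,020
Cap at €128,020: €1,366,830 exceeds the cap → €128,020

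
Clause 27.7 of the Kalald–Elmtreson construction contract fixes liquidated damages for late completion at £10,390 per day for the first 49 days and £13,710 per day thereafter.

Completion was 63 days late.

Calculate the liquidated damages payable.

£701,050

First 49 days: 49 × £10,390 = £509,110
Remaining days: (63 − 49) × £13,710 = £191,940
Accrued per-day damages: £509,110 + £191,940 = £701,050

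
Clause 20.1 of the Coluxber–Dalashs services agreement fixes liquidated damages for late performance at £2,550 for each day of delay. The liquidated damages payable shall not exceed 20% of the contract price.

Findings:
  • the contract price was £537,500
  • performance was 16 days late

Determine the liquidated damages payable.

£40,800

Per-day damages: 16 × £2,550 = £40,800
Cap: 20% of £537,500 = £107,500
Cap at £107,500: £40,800 is within the cap, no reduction.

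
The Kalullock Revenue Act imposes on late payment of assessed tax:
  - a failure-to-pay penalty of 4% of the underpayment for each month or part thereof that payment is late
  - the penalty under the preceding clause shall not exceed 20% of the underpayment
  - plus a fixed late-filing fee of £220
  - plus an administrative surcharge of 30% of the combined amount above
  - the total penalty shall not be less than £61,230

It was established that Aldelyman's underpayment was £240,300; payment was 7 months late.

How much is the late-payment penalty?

£62,764

Accrued rate: 4% × 7 = 28%, capped at 20% → 20%
Failure-to-pay penalty: 20% of £240,300 = £48,060
Penalty before surcharge: £48,060 + £220 = £48,280
Administrative surcharge: 30% of £48,280 = £14,484
Total penalty: £48,280 + £14,484 = £62,764
Minimum £61,230: £62,764 meets the minimum, no increase.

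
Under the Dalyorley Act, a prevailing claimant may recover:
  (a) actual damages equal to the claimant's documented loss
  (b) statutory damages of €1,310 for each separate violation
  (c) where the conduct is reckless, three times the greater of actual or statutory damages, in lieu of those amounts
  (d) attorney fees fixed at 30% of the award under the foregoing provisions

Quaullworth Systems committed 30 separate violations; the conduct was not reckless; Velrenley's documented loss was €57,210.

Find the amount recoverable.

Statutory damages: 30 × €1,310 = €39,300
Conduct not reckless: the in-lieu enhancement does not apply.
Actual plus statutory damages: €57,210 + €39,300 = €96,510
Attorney fees: 30% of €96,510 = €28,953
Total recovery: €96,510 + €28,953 = €125,463

€125,463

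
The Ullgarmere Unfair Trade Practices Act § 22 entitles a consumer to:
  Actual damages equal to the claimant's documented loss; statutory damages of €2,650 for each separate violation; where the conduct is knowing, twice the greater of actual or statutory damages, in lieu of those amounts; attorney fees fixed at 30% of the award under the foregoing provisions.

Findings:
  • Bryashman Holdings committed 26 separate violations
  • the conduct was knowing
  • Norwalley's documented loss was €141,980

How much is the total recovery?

Statutory damages: 26 × €2,650 = €68,900
Greater of actual damages (€141,980) or statutory damages (€68,900): €141,980
Doubled: 2 × €141,980 = €283,960
Attorney fees: 30% of €283,960 = €85,188
Total recovery: €283,960 + €85,188 = €369,148

Total recovery: €369,148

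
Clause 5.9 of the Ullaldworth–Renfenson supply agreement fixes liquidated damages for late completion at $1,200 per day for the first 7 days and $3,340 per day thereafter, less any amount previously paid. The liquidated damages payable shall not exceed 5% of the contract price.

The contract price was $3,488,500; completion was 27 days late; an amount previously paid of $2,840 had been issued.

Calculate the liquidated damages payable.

First 7 days: 7 × $1,200 = $8,400
Remaining days: (27 − 7) × $3,340 = $66,800
Accrued per-day damages: $8,400 + $66,800 = $75,200
Less amount previously paid: $75,200 − $2,840 = $72,360
Cap: 5% of $3,488,500 = $174,425
Cap at $174,425: $72,360 is within the cap, no reduction.

$72,360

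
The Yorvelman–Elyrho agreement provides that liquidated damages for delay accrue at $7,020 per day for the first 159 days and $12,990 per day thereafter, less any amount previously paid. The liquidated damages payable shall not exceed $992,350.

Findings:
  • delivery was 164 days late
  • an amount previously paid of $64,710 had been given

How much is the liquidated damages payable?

First 159 days: 159 × $7,020 = $1,116,180
Remaining days: (164 − 159) × $12,990 = $64,950
Accrued per-day damages: $1,116,180 + $64,950 = $1,181,130
Less amount previously paid: $1,181,130 − $64,710 = $1,116,420
Cap at $992,350: $1,116,420 exceeds the cap → $992,350

$992,350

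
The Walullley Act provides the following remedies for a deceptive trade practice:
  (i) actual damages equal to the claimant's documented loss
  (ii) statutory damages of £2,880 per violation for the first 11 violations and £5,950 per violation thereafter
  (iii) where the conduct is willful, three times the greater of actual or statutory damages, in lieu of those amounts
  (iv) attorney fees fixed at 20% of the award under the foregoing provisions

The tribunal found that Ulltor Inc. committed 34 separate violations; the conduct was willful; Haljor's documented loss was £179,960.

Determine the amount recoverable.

Total recovery: £647,856

First 11 violations: 11 × £2,880 = £31,680
Remaining violations: (34 − 11) × £5,950 = £136,850
Statutory damages: £31,680 + £136,850 = £168,530
Greater of actual damages (£179,960) or statutory damages (£168,530): £179,960
Trebled: 3 × £179,960 = £539,880
Attorney fees: 20% of £539,880 = £107,976
Total recovery: £539,880 + £107,976 = £647,856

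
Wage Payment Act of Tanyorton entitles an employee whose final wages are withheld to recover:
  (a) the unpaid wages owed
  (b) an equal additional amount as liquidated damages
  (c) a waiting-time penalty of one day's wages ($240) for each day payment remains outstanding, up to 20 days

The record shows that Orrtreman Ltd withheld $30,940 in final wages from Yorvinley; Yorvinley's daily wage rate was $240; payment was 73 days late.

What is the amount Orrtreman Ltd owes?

$66,680

Liquidated damages (equal amount): $30,940
Penalty days: min(73, 20) = 20
Waiting-time penalty: 20 × $240 = $4,800
Total award: $30,940 + $30,940 + $4,800 = $66,680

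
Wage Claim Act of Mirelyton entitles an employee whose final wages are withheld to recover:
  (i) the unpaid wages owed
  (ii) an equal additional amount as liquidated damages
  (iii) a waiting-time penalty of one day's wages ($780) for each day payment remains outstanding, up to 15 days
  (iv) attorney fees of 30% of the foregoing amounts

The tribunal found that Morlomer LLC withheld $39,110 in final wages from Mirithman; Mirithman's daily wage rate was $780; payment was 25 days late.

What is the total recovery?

Liquidated damages (equal amount): $39,110
Penalty days: min(25, 15) = 15
Waiting-time penalty: 15 × $780 = $11,700
Subtotal: $39,110 + $39,110 + $11,700 = $89,920
Attorney fees: 30% of $89,920 = $26,976
Total award: $89,920 + $26,976 = $116,896

Total award: $116,896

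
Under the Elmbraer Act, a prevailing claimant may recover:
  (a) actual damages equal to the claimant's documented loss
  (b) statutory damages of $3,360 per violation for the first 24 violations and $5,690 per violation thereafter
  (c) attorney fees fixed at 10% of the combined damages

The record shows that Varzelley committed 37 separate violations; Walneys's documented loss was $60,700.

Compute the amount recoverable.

First 24 violations: 24 × $3,360 = $80,640
Remaining violations: (37 − 24) × $5,690 = $73,970
Statutory damages: $80,640 + $73,970 = $154,610
Combined damages: $60,700 + $154,610 = $215,310
Attorney fees: 10% of $215,310 = $21,531
Total recovery: $215,310 + $21,531 = $236,841

$236,841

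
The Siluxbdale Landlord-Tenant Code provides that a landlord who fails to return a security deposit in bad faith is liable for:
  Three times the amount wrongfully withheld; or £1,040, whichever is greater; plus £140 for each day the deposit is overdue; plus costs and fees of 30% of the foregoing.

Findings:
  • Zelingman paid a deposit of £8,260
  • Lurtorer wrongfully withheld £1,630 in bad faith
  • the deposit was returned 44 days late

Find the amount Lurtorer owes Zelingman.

Trebled: 3 × £1,630 = £4,890
Minimum £1,040: £4,890 meets the minimum, no increase.
Late-return penalty: 44 × £140 = £6,160
Damages plus late penalty: £4,890 + £6,160 = £11,050
Costs and fees: 30% of £11,050 = £3,315
Total recovery: £11,050 + £3,315 = £14,365

£14,365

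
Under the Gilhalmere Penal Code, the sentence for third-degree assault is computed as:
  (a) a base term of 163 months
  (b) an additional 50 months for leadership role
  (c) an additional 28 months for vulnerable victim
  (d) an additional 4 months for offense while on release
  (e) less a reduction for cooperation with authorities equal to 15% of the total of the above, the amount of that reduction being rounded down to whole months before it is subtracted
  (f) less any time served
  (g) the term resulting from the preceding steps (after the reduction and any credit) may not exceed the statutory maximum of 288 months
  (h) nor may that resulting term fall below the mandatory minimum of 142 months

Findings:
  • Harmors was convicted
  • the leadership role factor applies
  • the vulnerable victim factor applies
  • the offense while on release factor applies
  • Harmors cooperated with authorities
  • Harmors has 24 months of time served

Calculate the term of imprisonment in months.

Leadership role enhancement: +50 months
Vulnerable victim enhancement: +28 months
Offense while on release enhancement: +4 months
Adjusted term: 163 months + 50 months + 28 months + 4 months = 245 months
Cooperation with authorities reduction: 15% of 245 months = 36 months (rounded down)
After reduction: 245 − 36 = 209 months
Less time served: 209 months − 24 months = 185 months
Cap at 288 months: 185 months is within the cap, no reduction.
Minimum 142 months: 185 months meets the minimum, no increase.

185 months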